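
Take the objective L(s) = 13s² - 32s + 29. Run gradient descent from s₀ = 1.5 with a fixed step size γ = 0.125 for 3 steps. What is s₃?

-1.8359375

L′(s) = 26s - 32
s₁ = 1.5 − 0.125·7 = 0.625
s₂ = 0.625 − 0.125·(-15.75) = 2.59375
s₃ = 2.59375 − 0.125·35.4375 = -1.8359375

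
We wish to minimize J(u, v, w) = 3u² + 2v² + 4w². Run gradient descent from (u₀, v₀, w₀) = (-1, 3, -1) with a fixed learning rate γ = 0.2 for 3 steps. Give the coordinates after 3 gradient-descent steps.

(0.008, 0.024, 0.216)

∇J = (6u, 4v, 8w)
(u₁, v₁, w₁) = (-1, 3, -1) − 0.2·(-6, 12, -8) = (0.2, 0.6, 0.6)
(u₂, v₂, w₂) = (0.2, 0.6, 0.6) − 0.2·(1.2, 2.4, 4.8) = (-0.04, 0.12, -0.36)
(u₃, v₃, w₃) = (-0.04, 0.12, -0.36) − 0.2·(-0.24, 0.48, -2.88) = (0.008, 0.024, 0.216)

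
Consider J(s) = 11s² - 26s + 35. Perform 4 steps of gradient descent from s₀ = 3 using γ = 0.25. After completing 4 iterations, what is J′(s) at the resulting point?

16402.5

J′(s) = 22s - 26
Step 1: J′(3) = 40; s₁ = 3 − 0.25·40 = -7
Step 2: J′(-7) = -180; s₂ = -7 − 0.25·(-180) = 38
Step 3: J′(38) = 810; s₃ = 38 − 0.25·810 = -164.5
Step 4: J′(-164.5) = -3645; s₄ = -164.5 − 0.25·(-3645) = 746.75
J′(s) at (746.75) = 16402.5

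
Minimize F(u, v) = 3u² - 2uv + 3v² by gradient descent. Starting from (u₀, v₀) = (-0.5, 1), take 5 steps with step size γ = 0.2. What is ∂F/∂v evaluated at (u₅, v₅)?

∇F = (6u - 2v, -2u + 6v)
Step 1: at (-0.5, 1), ∇F = (-5, 7) → (-0.5, 1) − 0.2·(-5, 7) = (0.5, -0.4)
Step 2: at (0.5, -0.4), ∇F = (3.8, -3.4) → (0.5, -0.4) − 0.2·(3.8, -3.4) = (-0.26, 0.28)
Step 3: at (-0.26, 0.28), ∇F = (-2.12, 2.2) → (-0.26, 0.28) − 0.2·(-2.12, 2.2) = (0.164, -0.16)
Step 4: at (0.164, -0.16), ∇F = (1.304, -1.288) → (0.164, -0.16) − 0.2·(1.304, -1.288) = (-0.0968, 0.0976)
Step 5: at (-0.0968, 0.0976), ∇F = (-0.776, 0.7792) → (-0.0968, 0.0976) − 0.2·(-0.776, 0.7792) = (0.0584, -0.05824)
∂F/∂v at (0.0584, -0.05824) = -0.46624

-0.46624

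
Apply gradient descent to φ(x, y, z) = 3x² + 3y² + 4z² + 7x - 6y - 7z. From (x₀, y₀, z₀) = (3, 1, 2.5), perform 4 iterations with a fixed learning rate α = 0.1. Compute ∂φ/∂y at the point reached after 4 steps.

0

∇φ = (6x + 7, 6y - 6, 8z - 7)
Step 1: at (3, 1, 2.5), ∇φ = (25, 0, 13) → (3, 1, 2.5) − 0.1·(25, 0, 13) = (0.5, 1, 1.2)
Step 2: at (0.5, 1, 1.2), ∇φ = (10, 0, 2.6) → (0.5, 1, 1.2) − 0.1·(10, 0, 2.6) = (-0.5, 1, 0.94)
Step 3: at (-0.5, 1, 0.94), ∇φ = (4, 0, 0.52) → (-0.5, 1, 0.94) − 0.1·(4, 0, 0.52) = (-0.9, 1, 0.888)
Step 4: at (-0.9, 1, 0.888), ∇φ = (1.6, 0, 0.104) → (-0.9, 1, 0.888) − 0.1·(1.6, 0, 0.104) = (-1.06, 1, 0.8776)
∂φ/∂y at (-1.06, 1, 0.8776) = 0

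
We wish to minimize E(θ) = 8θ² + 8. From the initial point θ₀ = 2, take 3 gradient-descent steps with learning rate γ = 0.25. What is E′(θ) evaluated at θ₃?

-864

E′(θ) = 16θ
Step 1: E′(2) = 32; θ₁ = 2 − 0.25·32 = -6
Step 2: E′(-6) = -96; θ₂ = -6 − 0.25·(-96) = 18
Step 3: E′(18) = 288; θ₃ = 18 − 0.25·288 = -54
E′(θ) at (-54) = -864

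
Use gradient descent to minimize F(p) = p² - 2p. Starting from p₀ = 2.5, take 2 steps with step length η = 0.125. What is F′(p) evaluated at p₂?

F′(p) = 2p - 2
Step 1: F′(2.5) = 3; p₁ = 2.5 − 0.125·3 = 2.125
Step 2: F′(2.125) = 2.25; p₂ = 2.125 − 0.125·2.25 = 1.84375
F′(p) at (1.84375) = 1.6875

1.6875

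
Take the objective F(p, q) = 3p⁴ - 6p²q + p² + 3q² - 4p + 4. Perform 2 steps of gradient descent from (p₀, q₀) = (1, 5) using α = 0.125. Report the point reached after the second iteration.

(-543.9296875, 39.921875)

∇F = (12p³ - 12pq + 2p - 4, -6p² + 6q)
Step 1: at (1, 5), ∇F = (-50, 24) → (1, 5) − 0.125·(-50, 24) = (7.25, 2)
Step 2: at (7.25, 2), ∇F = (4409.4375, -303.375) → (7.25, 2) − 0.125·(4409.4375, -303.375) = (-543.9296875, 39.921875)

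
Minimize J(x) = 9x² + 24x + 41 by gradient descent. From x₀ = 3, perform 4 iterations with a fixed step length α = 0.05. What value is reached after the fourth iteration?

-1.3329

J′(x) = 18x + 24
Step 1: J′(3) = 78; x₁ = 3 − 0.05·78 = -0.9
Step 2: J′(-0.9) = 7.8; x₂ = -0.9 − 0.05·7.8 = -1.29
Step 3: J′(-1.29) = 0.78; x₃ = -1.29 − 0.05·0.78 = -1.329
Step 4: J′(-1.329) = 0.078; x₄ = -1.329 − 0.05·0.078 = -1.3329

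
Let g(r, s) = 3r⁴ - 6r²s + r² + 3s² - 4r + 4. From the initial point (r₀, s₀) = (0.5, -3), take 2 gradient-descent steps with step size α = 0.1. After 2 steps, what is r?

2.75405

∇g = (12r³ - 12rs + 2r - 4, -6r² + 6s)
(r₁, s₁) = (0.5, -3) − 0.1·(16.5, -19.5) = (-1.15, -1.05)
(r₂, s₂) = (-1.15, -1.05) − 0.1·(-39.0405, -14.235) = (2.75405, 0.3735)
r = 2.75405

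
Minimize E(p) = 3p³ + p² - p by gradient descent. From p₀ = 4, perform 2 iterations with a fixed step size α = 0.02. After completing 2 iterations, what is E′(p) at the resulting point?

6.163330798656

E′(p) = 9p² + 2p - 1
Step 1: E′(4) = 151; p₁ = 4 − 0.02·151 = 0.98
Step 2: E′(0.98) = 9.6036; p₂ = 0.98 − 0.02·9.6036 = 0.787928
E′(p) at (0.787928) = 6.163330798656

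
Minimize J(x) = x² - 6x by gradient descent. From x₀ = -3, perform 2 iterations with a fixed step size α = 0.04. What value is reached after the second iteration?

J′(x) = 2x - 6
x₁ = -3 − 0.04·(-12) = -2.52
x₂ = -2.52 − 0.04·(-11.04) = -2.0784

-2.0784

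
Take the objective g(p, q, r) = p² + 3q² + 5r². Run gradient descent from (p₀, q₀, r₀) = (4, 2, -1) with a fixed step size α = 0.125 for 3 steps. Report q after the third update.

∇g = (2p, 6q, 10r)
(p₁, q₁, r₁) = (4, 2, -1) − 0.125·(8, 12, -10) = (3, 0.5, 0.25)
(p₂, q₂, r₂) = (3, 0.5, 0.25) − 0.125·(6, 3, 2.5) = (2.25, 0.125, -0.0625)
(p₃, q₃, r₃) = (2.25, 0.125, -0.0625) − 0.125·(4.5, 0.75, -0.625) = (1.6875, 0.03125, 0.015625)
q = 0.03125

0.03125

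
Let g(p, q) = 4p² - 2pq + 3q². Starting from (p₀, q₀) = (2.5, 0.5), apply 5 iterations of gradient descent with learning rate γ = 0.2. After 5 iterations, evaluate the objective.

3.0560956672

∇g = (8p - 2q, -2p + 6q)
(p₁, q₁) = (2.5, 0.5) − 0.2·(19, -2) = (-1.3, 0.9)
(p₂, q₂) = (-1.3, 0.9) − 0.2·(-12.2, 8) = (1.14, -0.7)
(p₃, q₃) = (1.14, -0.7) − 0.2·(10.52, -6.48) = (-0.964, 0.596)
(p₄, q₄) = (-0.964, 0.596) − 0.2·(-8.904, 5.504) = (0.8168, -0.5048)
(p₅, q₅) = (0.8168, -0.5048) − 0.2·(7.544, -4.6624) = (-0.692, 0.42768)
g(-0.692, 0.42768) = 3.0560956672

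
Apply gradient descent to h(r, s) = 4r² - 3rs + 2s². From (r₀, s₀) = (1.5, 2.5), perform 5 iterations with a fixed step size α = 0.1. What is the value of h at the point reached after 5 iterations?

∇h = (8r - 3s, -3r + 4s)
Step 1: at (1.5, 2.5), ∇h = (4.5, 5.5) → (1.5, 2.5) − 0.1·(4.5, 5.5) = (1.05, 1.95)
Step 2: at (1.05, 1.95), ∇h = (2.55, 4.65) → (1.05, 1.95) − 0.1·(2.55, 4.65) = (0.795, 1.485)
Step 3: at (0.795, 1.485), ∇h = (1.905, 3.555) → (0.795, 1.485) − 0.1·(1.905, 3.555) = (0.6045, 1.1295)
Step 4: at (0.6045, 1.1295), ∇h = (1.4475, 2.7045) → (0.6045, 1.1295) − 0.1·(1.4475, 2.7045) = (0.45975, 0.85905)
Step 5: at (0.45975, 0.85905), ∇h = (1.10085, 2.05695) → (0.45975, 0.85905) − 0.1·(1.10085, 2.05695) = (0.349665, 0.653355)
h(0.349665, 0.653355) = 0.657441832725

0.657441832725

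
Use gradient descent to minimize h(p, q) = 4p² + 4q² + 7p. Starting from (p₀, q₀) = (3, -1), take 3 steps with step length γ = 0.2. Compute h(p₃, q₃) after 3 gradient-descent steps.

-0.0736

∇h = (8p + 7, 8q)
Step 1: at (3, -1), ∇h = (31, -8) → (3, -1) − 0.2·(31, -8) = (-3.2, 0.6)
Step 2: at (-3.2, 0.6), ∇h = (-18.6, 4.8) → (-3.2, 0.6) − 0.2·(-18.6, 4.8) = (0.52, -0.36)
Step 3: at (0.52, -0.36), ∇h = (11.16, -2.88) → (0.52, -0.36) − 0.2·(11.16, -2.88) = (-1.712, 0.216)
h(-1.712, 0.216) = -0.0736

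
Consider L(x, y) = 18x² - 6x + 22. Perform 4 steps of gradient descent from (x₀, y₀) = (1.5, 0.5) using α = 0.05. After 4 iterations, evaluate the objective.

∇L = (36x - 6, 0)
Step 1: at (1.5, 0.5), ∇L = (48, 0) → (1.5, 0.5) − 0.05·(48, 0) = (-0.9, 0.5)
Step 2: at (-0.9, 0.5), ∇L = (-38.4, 0) → (-0.9, 0.5) − 0.05·(-38.4, 0) = (1.02, 0.5)
Step 3: at (1.02, 0.5), ∇L = (30.72, 0) → (1.02, 0.5) − 0.05·(30.72, 0) = (-0.516, 0.5)
Step 4: at (-0.516, 0.5), ∇L = (-24.576, 0) → (-0.516, 0.5) − 0.05·(-24.576, 0) = (0.7128, 0.5)
L(0.7128, 0.5) = 26.86870912

26.86870912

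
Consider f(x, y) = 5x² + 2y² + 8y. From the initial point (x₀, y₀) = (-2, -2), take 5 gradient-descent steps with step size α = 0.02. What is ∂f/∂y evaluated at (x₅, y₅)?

∇f = (10x, 4y + 8)
Step 1: at (-2, -2), ∇f = (-20, 0) → (-2, -2) − 0.02·(-20, 0) = (-1.6, -2)
Step 2: at (-1.6, -2), ∇f = (-16, 0) → (-1.6, -2) − 0.02·(-16, 0) = (-1.28, -2)
Step 3: at (-1.28, -2), ∇f = (-12.8, 0) → (-1.28, -2) − 0.02·(-12.8, 0) = (-1.024, -2)
Step 4: at (-1.024, -2), ∇f = (-10.24, 0) → (-1.024, -2) − 0.02·(-10.24, 0) = (-0.8192, -2)
Step 5: at (-0.8192, -2), ∇f = (-8.192, 0) → (-0.8192, -2) − 0.02·(-8.192, 0) = (-0.65536, -2)
∂f/∂y at (-0.65536, -2) = 0

0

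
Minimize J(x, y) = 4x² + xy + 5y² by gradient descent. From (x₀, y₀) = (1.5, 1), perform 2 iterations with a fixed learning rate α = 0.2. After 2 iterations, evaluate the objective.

16.336

∇J = (8x + y, x + 10y)
(x₁, y₁) = (1.5, 1) − 0.2·(13, 11.5) = (-1.1, -1.3)
(x₂, y₂) = (-1.1, -1.3) − 0.2·(-10.1, -14.1) = (0.92, 1.52)
J(0.92, 1.52) = 16.336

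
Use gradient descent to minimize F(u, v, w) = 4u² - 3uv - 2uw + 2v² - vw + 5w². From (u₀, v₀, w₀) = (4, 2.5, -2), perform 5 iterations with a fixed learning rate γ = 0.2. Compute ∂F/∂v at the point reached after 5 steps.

18.872

∇F = (8u - 3v - 2w, -3u + 4v - w, -2u - v + 10w)
(u₁, v₁, w₁) = (4, 2.5, -2) − 0.2·(28.5, 0, -30.5) = (-1.7, 2.5, 4.1)
(u₂, v₂, w₂) = (-1.7, 2.5, 4.1) − 0.2·(-29.3, 11, 41.9) = (4.16, 0.3, -4.28)
(u₃, v₃, w₃) = (4.16, 0.3, -4.28) − 0.2·(40.94, -7, -51.42) = (-4.028, 1.7, 6.004)
(u₄, v₄, w₄) = (-4.028, 1.7, 6.004) − 0.2·(-49.332, 12.88, 66.396) = (5.8384, -0.876, -7.2752)
(u₅, v₅, w₅) = (5.8384, -0.876, -7.2752) − 0.2·(63.8856, -13.744, -83.5528) = (-6.93872, 1.8728, 9.43536)
∂F/∂v at (-6.93872, 1.8728, 9.43536) = 18.872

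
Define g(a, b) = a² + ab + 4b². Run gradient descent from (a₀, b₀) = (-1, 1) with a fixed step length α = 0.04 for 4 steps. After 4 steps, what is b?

∇g = (2a + b, a + 8b)
(a₁, b₁) = (-1, 1) − 0.04·(-1, 7) = (-0.96, 0.72)
(a₂, b₂) = (-0.96, 0.72) − 0.04·(-1.2, 4.8) = (-0.912, 0.528)
(a₃, b₃) = (-0.912, 0.528) − 0.04·(-1.296, 3.312) = (-0.86016, 0.39552)
(a₄, b₄) = (-0.86016, 0.39552) − 0.04·(-1.3248, 2.304) = (-0.807168, 0.30336)
b = 0.30336

0.30336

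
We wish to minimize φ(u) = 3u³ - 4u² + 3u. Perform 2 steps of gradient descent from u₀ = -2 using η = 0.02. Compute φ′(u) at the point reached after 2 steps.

φ′(u) = 9u² - 8u + 3
Step 1: φ′(-2) = 55; u₁ = -2 − 0.02·55 = -3.1
Step 2: φ′(-3.1) = 114.29; u₂ = -3.1 − 0.02·114.29 = -5.3858
φ′(u) at (-5.3858) = 307.14797476

307.14797476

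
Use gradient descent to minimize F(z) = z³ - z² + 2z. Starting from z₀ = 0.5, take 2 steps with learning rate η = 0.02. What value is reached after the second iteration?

F′(z) = 3z² - 2z + 2
Step 1: F′(0.5) = 1.75; z₁ = 0.5 − 0.02·1.75 = 0.465
Step 2: F′(0.465) = 1.718675; z₂ = 0.465 − 0.02·1.718675 = 0.4306265

0.4306265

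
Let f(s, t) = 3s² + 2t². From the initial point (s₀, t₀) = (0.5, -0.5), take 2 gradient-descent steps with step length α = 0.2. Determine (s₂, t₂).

∇f = (6s, 4t)
Step 1: at (0.5, -0.5), ∇f = (3, -2) → (0.5, -0.5) − 0.2·(3, -2) = (-0.1, -0.1)
Step 2: at (-0.1, -0.1), ∇f = (-0.6, -0.4) → (-0.1, -0.1) − 0.2·(-0.6, -0.4) = (0.02, -0.02)

(0.02, -0.02)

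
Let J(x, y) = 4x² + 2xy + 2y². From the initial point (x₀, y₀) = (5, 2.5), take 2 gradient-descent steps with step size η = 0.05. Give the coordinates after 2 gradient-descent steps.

(1.5, 0.925)

∇J = (8x + 2y, 2x + 4y)
(x₁, y₁) = (5, 2.5) − 0.05·(45, 20) = (2.75, 1.5)
(x₂, y₂) = (2.75, 1.5) − 0.05·(25, 11.5) = (1.5, 0.925)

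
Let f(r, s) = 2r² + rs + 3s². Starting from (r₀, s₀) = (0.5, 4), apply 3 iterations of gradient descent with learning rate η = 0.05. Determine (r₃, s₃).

∇f = (4r + s, r + 6s)
(r₁, s₁) = (0.5, 4) − 0.05·(6, 24.5) = (0.2, 2.775)
(r₂, s₂) = (0.2, 2.775) − 0.05·(3.575, 16.85) = (0.02125, 1.9325)
(r₃, s₃) = (0.02125, 1.9325) − 0.05·(2.0175, 11.61625) = (-0.079625, 1.3516875)

(-0.079625, 1.3516875)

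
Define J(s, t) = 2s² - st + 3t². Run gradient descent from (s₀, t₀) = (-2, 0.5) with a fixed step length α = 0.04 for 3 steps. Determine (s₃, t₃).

(-1.154752, 0.06752)

∇J = (4s - t, -s + 6t)
Step 1: at (-2, 0.5), ∇J = (-8.5, 5) → (-2, 0.5) − 0.04·(-8.5, 5) = (-1.66, 0.3)
Step 2: at (-1.66, 0.3), ∇J = (-6.94, 3.46) → (-1.66, 0.3) − 0.04·(-6.94, 3.46) = (-1.3824, 0.1616)
Step 3: at (-1.3824, 0.1616), ∇J = (-5.6912, 2.352) → (-1.3824, 0.1616) − 0.04·(-5.6912, 2.352) = (-1.154752, 0.06752)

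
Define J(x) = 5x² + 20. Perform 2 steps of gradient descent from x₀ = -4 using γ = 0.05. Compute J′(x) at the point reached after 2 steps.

J′(x) = 10x
Step 1: J′(-4) = -40; x₁ = -4 − 0.05·(-40) = -2
Step 2: J′(-2) = -20; x₂ = -2 − 0.05·(-20) = -1
J′(x) at (-1) = -10

-10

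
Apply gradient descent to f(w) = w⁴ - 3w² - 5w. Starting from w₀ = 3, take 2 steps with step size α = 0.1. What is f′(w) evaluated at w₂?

f′(w) = 4w³ - 6w - 5
w₁ = 3 − 0.1·85 = -5.5
w₂ = -5.5 − 0.1·(-637.5) = 58.25
f′(w) at (58.25) = 790229.0625

790229.0625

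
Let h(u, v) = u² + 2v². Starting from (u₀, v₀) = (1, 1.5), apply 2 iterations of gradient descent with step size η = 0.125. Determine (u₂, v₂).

∇h = (2u, 4v)
(u₁, v₁) = (1, 1.5) − 0.125·(2, 6) = (0.75, 0.75)
(u₂, v₂) = (0.75, 0.75) − 0.125·(1.5, 3) = (0.5625, 0.375)

(0.5625, 0.375)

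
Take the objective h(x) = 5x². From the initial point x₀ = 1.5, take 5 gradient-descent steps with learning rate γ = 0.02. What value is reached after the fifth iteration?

h′(x) = 10x
Step 1: h′(1.5) = 15; x₁ = 1.5 − 0.02·15 = 1.2
Step 2: h′(1.2) = 12; x₂ = 1.2 − 0.02·12 = 0.96
Step 3: h′(0.96) = 9.6; x₃ = 0.96 − 0.02·9.6 = 0.768
Step 4: h′(0.768) = 7.68; x₄ = 0.768 − 0.02·7.68 = 0.6144
Step 5: h′(0.6144) = 6.144; x₅ = 0.6144 − 0.02·6.144 = 0.49152

0.49152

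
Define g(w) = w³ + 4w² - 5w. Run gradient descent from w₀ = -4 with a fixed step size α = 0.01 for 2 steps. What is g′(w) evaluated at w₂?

14.977287168107

g′(w) = 3w² + 8w - 5
Step 1: g′(-4) = 11; w₁ = -4 − 0.01·11 = -4.11
Step 2: g′(-4.11) = 12.7963; w₂ = -4.11 − 0.01·12.7963 = -4.237963
g′(w) at (-4.237963) = 14.977287168107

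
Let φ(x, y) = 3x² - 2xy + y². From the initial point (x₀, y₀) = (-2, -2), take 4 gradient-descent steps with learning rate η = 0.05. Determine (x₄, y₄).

∇φ = (6x - 2y, -2x + 2y)
Step 1: at (-2, -2), ∇φ = (-8, 0) → (-2, -2) − 0.05·(-8, 0) = (-1.6, -2)
Step 2: at (-1.6, -2), ∇φ = (-5.6, -0.8) → (-1.6, -2) − 0.05·(-5.6, -0.8) = (-1.32, -1.96)
Step 3: at (-1.32, -1.96), ∇φ = (-4, -1.28) → (-1.32, -1.96) − 0.05·(-4, -1.28) = (-1.12, -1.896)
Step 4: at (-1.12, -1.896), ∇φ = (-2.928, -1.552) → (-1.12, -1.896) − 0.05·(-2.928, -1.552) = (-0.9736, -1.8184)

(-0.9736, -1.8184)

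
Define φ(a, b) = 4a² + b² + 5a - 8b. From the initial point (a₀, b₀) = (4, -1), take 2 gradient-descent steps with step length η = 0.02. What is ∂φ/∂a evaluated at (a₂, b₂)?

26.1072

∇φ = (8a + 5, 2b - 8)
(a₁, b₁) = (4, -1) − 0.02·(37, -10) = (3.26, -0.8)
(a₂, b₂) = (3.26, -0.8) − 0.02·(31.08, -9.6) = (2.6384, -0.608)
∂φ/∂a at (2.6384, -0.608) = 26.1072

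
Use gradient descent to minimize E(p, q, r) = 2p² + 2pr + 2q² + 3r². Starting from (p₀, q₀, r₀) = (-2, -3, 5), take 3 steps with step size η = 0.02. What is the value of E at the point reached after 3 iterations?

∇E = (4p + 2r, 4q, 2p + 6r)
(p₁, q₁, r₁) = (-2, -3, 5) − 0.02·(2, -12, 26) = (-2.04, -2.76, 4.48)
(p₂, q₂, r₂) = (-2.04, -2.76, 4.48) − 0.02·(0.8, -11.04, 22.8) = (-2.056, -2.5392, 4.024)
(p₃, q₃, r₃) = (-2.056, -2.5392, 4.024) − 0.02·(-0.176, -10.1568, 20.032) = (-2.05248, -2.336064, 3.62336)
E(-2.05248, -2.336064, 3.62336) = 43.852203528192

43.852203528192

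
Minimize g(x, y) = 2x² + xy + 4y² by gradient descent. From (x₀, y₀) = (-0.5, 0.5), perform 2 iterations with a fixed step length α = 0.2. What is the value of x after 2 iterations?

0

∇g = (4x + y, x + 8y)
(x₁, y₁) = (-0.5, 0.5) − 0.2·(-1.5, 3.5) = (-0.2, -0.2)
(x₂, y₂) = (-0.2, -0.2) − 0.2·(-1, -1.8) = (0, 0.16)
x = 0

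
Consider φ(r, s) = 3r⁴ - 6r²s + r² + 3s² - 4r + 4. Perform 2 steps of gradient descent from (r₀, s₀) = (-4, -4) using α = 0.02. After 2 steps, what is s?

∇φ = (12r³ - 12rs + 2r - 4, -6r² + 6s)
(r₁, s₁) = (-4, -4) − 0.02·(-972, -120) = (15.44, -1.6)
(r₂, s₂) = (15.44, -1.6) − 0.02·(44492.894208, -1439.9616) = (-874.41788416, 27.199232)
s = 27.199232

27.199232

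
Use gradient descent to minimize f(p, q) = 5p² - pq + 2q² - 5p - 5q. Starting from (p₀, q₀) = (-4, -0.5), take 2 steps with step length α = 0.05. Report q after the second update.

-0.11875

∇f = (10p - q - 5, -p + 4q - 5)
Step 1: at (-4, -0.5), ∇f = (-44.5, -3) → (-4, -0.5) − 0.05·(-44.5, -3) = (-1.775, -0.35)
Step 2: at (-1.775, -0.35), ∇f = (-22.4, -4.625) → (-1.775, -0.35) − 0.05·(-22.4, -4.625) = (-0.655, -0.11875)
q = -0.11875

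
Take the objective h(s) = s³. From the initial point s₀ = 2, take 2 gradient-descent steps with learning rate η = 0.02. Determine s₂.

h′(s) = 3s²
Step 1: h′(2) = 12; s₁ = 2 − 0.02·12 = 1.76
Step 2: h′(1.76) = 9.2928; s₂ = 1.76 − 0.02·9.2928 = 1.574144

1.574144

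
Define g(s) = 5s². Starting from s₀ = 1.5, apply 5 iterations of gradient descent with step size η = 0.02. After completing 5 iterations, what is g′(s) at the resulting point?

g′(s) = 10s
s₁ = 1.5 − 0.02·15 = 1.2
s₂ = 1.2 − 0.02·12 = 0.96
s₃ = 0.96 − 0.02·9.6 = 0.768
s₄ = 0.768 − 0.02·7.68 = 0.6144
s₅ = 0.6144 − 0.02·6.144 = 0.49152
g′(s) at (0.49152) = 4.9152

4.9152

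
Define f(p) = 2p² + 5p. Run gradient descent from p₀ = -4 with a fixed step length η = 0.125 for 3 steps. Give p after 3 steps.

-1.59375

f′(p) = 4p + 5
p₁ = -4 − 0.125·(-11) = -2.625
p₂ = -2.625 − 0.125·(-5.5) = -1.9375
p₃ = -1.9375 − 0.125·(-2.75) = -1.59375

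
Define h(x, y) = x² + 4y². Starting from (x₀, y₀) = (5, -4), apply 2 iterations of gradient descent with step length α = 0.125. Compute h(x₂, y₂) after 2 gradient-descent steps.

7.91015625

∇h = (2x, 8y)
Step 1: at (5, -4), ∇h = (10, -32) → (5, -4) − 0.125·(10, -32) = (3.75, 0)
Step 2: at (3.75, 0), ∇h = (7.5, 0) → (3.75, 0) − 0.125·(7.5, 0) = (2.8125, 0)
h(2.8125, 0) = 7.91015625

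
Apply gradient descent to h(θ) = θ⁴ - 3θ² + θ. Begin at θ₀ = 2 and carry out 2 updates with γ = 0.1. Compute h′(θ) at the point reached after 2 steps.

2.487619981056

h′(θ) = 4θ³ - 6θ + 1
Step 1: h′(2) = 21; θ₁ = 2 − 0.1·21 = -0.1
Step 2: h′(-0.1) = 1.596; θ₂ = -0.1 − 0.1·1.596 = -0.2596
h′(θ) at (-0.2596) = 2.487619981056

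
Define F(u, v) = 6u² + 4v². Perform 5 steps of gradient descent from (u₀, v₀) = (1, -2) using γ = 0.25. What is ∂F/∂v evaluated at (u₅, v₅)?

16

∇F = (12u, 8v)
(u₁, v₁) = (1, -2) − 0.25·(12, -16) = (-2, 2)
(u₂, v₂) = (-2, 2) − 0.25·(-24, 16) = (4, -2)
(u₃, v₃) = (4, -2) − 0.25·(48, -16) = (-8, 2)
(u₄, v₄) = (-8, 2) − 0.25·(-96, 16) = (16, -2)
(u₅, v₅) = (16, -2) − 0.25·(192, -16) = (-32, 2)
∂F/∂v at (-32, 2) = 16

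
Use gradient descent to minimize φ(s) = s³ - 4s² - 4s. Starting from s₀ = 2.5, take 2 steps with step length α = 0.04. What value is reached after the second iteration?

φ′(s) = 3s² - 8s - 4
s₁ = 2.5 − 0.04·(-5.25) = 2.71
s₂ = 2.71 − 0.04·(-3.6477) = 2.855908

2.855908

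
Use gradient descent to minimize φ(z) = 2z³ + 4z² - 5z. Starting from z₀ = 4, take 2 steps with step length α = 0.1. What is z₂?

φ′(z) = 6z² + 8z - 5
Step 1: φ′(4) = 123; z₁ = 4 − 0.1·123 = -8.3
Step 2: φ′(-8.3) = 341.94; z₂ = -8.3 − 0.1·341.94 = -42.494

-42.494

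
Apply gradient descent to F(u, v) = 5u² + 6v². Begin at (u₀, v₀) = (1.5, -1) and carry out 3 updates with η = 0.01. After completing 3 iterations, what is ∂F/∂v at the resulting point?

∇F = (10u, 12v)
(u₁, v₁) = (1.5, -1) − 0.01·(15, -12) = (1.35, -0.88)
(u₂, v₂) = (1.35, -0.88) − 0.01·(13.5, -10.56) = (1.215, -0.7744)
(u₃, v₃) = (1.215, -0.7744) − 0.01·(12.15, -9.2928) = (1.0935, -0.681472)
∂F/∂v at (1.0935, -0.681472) = -8.177664

-8.177664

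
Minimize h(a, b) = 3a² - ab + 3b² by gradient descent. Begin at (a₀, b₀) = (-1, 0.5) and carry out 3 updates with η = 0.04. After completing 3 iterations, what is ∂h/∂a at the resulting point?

∇h = (6a - b, -a + 6b)
Step 1: at (-1, 0.5), ∇h = (-6.5, 4) → (-1, 0.5) − 0.04·(-6.5, 4) = (-0.74, 0.34)
Step 2: at (-0.74, 0.34), ∇h = (-4.78, 2.78) → (-0.74, 0.34) − 0.04·(-4.78, 2.78) = (-0.5488, 0.2288)
Step 3: at (-0.5488, 0.2288), ∇h = (-3.5216, 1.9216) → (-0.5488, 0.2288) − 0.04·(-3.5216, 1.9216) = (-0.407936, 0.151936)
∂h/∂a at (-0.407936, 0.151936) = -2.599552

-2.599552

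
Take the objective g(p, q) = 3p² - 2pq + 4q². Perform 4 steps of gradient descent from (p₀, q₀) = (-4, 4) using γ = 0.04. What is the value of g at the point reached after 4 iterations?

4.23972948934656

∇g = (6p - 2q, -2p + 8q)
Step 1: at (-4, 4), ∇g = (-32, 40) → (-4, 4) − 0.04·(-32, 40) = (-2.72, 2.4)
Step 2: at (-2.72, 2.4), ∇g = (-21.12, 24.64) → (-2.72, 2.4) − 0.04·(-21.12, 24.64) = (-1.8752, 1.4144)
Step 3: at (-1.8752, 1.4144), ∇g = (-14.08, 15.0656) → (-1.8752, 1.4144) − 0.04·(-14.08, 15.0656) = (-1.312, 0.811776)
Step 4: at (-1.312, 0.811776), ∇g = (-9.495552, 9.118208) → (-1.312, 0.811776) − 0.04·(-9.495552, 9.118208) = (-0.93217792, 0.44704768)
g(-0.93217792, 0.44704768) = 4.23972948934656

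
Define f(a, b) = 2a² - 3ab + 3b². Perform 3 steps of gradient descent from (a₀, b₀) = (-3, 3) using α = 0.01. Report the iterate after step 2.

∇f = (4a - 3b, -3a + 6b)
Step 1: at (-3, 3), ∇f = (-21, 27) → (-3, 3) − 0.01·(-21, 27) = (-2.79, 2.73)
Step 2: at (-2.79, 2.73), ∇f = (-19.35, 24.75) → (-2.79, 2.73) − 0.01·(-19.35, 24.75) = (-2.5965, 2.4825)

(-2.5965, 2.4825)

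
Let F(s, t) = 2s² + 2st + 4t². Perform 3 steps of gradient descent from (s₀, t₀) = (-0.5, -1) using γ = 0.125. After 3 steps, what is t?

0.0078125

∇F = (4s + 2t, 2s + 8t)
Step 1: at (-0.5, -1), ∇F = (-4, -9) → (-0.5, -1) − 0.125·(-4, -9) = (0, 0.125)
Step 2: at (0, 0.125), ∇F = (0.25, 1) → (0, 0.125) − 0.125·(0.25, 1) = (-0.03125, 0)
Step 3: at (-0.03125, 0), ∇F = (-0.125, -0.0625) → (-0.03125, 0) − 0.125·(-0.125, -0.0625) = (-0.015625, 0.0078125)
t = 0.0078125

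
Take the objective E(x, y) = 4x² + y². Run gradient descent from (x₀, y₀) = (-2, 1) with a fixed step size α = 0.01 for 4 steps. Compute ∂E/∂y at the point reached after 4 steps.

1.84473632

∇E = (8x, 2y)
Step 1: at (-2, 1), ∇E = (-16, 2) → (-2, 1) − 0.01·(-16, 2) = (-1.84, 0.98)
Step 2: at (-1.84, 0.98), ∇E = (-14.72, 1.96) → (-1.84, 0.98) − 0.01·(-14.72, 1.96) = (-1.6928, 0.9604)
Step 3: at (-1.6928, 0.9604), ∇E = (-13.5424, 1.9208) → (-1.6928, 0.9604) − 0.01·(-13.5424, 1.9208) = (-1.557376, 0.941192)
Step 4: at (-1.557376, 0.941192), ∇E = (-12.459008, 1.882384) → (-1.557376, 0.941192) − 0.01·(-12.459008, 1.882384) = (-1.43278592, 0.92236816)
∂E/∂y at (-1.43278592, 0.92236816) = 1.84473632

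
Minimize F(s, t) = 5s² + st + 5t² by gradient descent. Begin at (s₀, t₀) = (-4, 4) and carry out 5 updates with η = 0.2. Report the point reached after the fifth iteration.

∇F = (10s + t, s + 10t)
Step 1: at (-4, 4), ∇F = (-36, 36) → (-4, 4) − 0.2·(-36, 36) = (3.2, -3.2)
Step 2: at (3.2, -3.2), ∇F = (28.8, -28.8) → (3.2, -3.2) − 0.2·(28.8, -28.8) = (-2.56, 2.56)
Step 3: at (-2.56, 2.56), ∇F = (-23.04, 23.04) → (-2.56, 2.56) − 0.2·(-23.04, 23.04) = (2.048, -2.048)
Step 4: at (2.048, -2.048), ∇F = (18.432, -18.432) → (2.048, -2.048) − 0.2·(18.432, -18.432) = (-1.6384, 1.6384)
Step 5: at (-1.6384, 1.6384), ∇F = (-14.7456, 14.7456) → (-1.6384, 1.6384) − 0.2·(-14.7456, 14.7456) = (1.31072, -1.31072)

(1.31072, -1.31072)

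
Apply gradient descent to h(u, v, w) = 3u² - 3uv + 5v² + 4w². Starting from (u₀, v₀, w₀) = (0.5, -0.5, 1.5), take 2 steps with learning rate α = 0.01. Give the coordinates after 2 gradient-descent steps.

(0.41465, -0.37785, 1.2696)

∇h = (6u - 3v, -3u + 10v, 8w)
(u₁, v₁, w₁) = (0.5, -0.5, 1.5) − 0.01·(4.5, -6.5, 12) = (0.455, -0.435, 1.38)
(u₂, v₂, w₂) = (0.455, -0.435, 1.38) − 0.01·(4.035, -5.715, 11.04) = (0.41465, -0.37785, 1.2696)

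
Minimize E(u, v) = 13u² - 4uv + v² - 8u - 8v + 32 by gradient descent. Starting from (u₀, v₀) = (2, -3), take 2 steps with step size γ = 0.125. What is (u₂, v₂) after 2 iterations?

(12.125, -1.6875)

∇E = (26u - 4v - 8, -4u + 2v - 8)
(u₁, v₁) = (2, -3) − 0.125·(56, -22) = (-5, -0.25)
(u₂, v₂) = (-5, -0.25) − 0.125·(-137, 11.5) = (12.125, -1.6875)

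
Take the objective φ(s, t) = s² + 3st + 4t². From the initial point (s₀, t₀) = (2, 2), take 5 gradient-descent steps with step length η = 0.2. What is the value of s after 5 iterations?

∇φ = (2s + 3t, 3s + 8t)
Step 1: at (2, 2), ∇φ = (10, 22) → (2, 2) − 0.2·(10, 22) = (0, -2.4)
Step 2: at (0, -2.4), ∇φ = (-7.2, -19.2) → (0, -2.4) − 0.2·(-7.2, -19.2) = (1.44, 1.44)
Step 3: at (1.44, 1.44), ∇φ = (7.2, 15.84) → (1.44, 1.44) − 0.2·(7.2, 15.84) = (0, -1.728)
Step 4: at (0, -1.728), ∇φ = (-5.184, -13.824) → (0, -1.728) − 0.2·(-5.184, -13.824) = (1.0368, 1.0368)
Step 5: at (1.0368, 1.0368), ∇φ = (5.184, 11.4048) → (1.0368, 1.0368) − 0.2·(5.184, 11.4048) = (0, -1.24416)
s = 0

0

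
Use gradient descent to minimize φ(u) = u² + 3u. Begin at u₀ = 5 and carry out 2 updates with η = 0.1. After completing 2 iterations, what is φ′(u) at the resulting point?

8.32

φ′(u) = 2u + 3
Step 1: φ′(5) = 13; u₁ = 5 − 0.1·13 = 3.7
Step 2: φ′(3.7) = 10.4; u₂ = 3.7 − 0.1·10.4 = 2.66
φ′(u) at (2.66) = 8.32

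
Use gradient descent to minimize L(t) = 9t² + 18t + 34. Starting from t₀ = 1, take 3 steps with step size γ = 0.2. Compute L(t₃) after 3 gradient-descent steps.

11145.967936

L′(t) = 18t + 18
t₁ = 1 − 0.2·36 = -6.2
t₂ = -6.2 − 0.2·(-93.6) = 12.52
t₃ = 12.52 − 0.2·243.36 = -36.152
L(-36.152) = 11145.967936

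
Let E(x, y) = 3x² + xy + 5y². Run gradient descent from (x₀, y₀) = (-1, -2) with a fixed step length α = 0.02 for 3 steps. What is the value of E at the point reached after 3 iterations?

∇E = (6x + y, x + 10y)
(x₁, y₁) = (-1, -2) − 0.02·(-8, -21) = (-0.84, -1.58)
(x₂, y₂) = (-0.84, -1.58) − 0.02·(-6.62, -16.64) = (-0.7076, -1.2472)
(x₃, y₃) = (-0.7076, -1.2472) − 0.02·(-5.4928, -13.1796) = (-0.597744, -0.983608)
E(-0.597744, -0.983608) = 6.49726293728

6.49726293728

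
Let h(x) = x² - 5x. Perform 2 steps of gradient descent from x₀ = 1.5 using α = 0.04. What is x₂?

1.6536

h′(x) = 2x - 5
x₁ = 1.5 − 0.04·(-2) = 1.58
x₂ = 1.58 − 0.04·(-1.84) = 1.6536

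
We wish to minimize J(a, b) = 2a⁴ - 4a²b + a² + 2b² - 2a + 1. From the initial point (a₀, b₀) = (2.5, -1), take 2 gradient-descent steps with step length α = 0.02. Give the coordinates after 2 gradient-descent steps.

(-0.35511424, -0.369472)

∇J = (8a³ - 8ab + 2a - 2, -4a² + 4b)
Step 1: at (2.5, -1), ∇J = (148, -29) → (2.5, -1) − 0.02·(148, -29) = (-0.46, -0.42)
Step 2: at (-0.46, -0.42), ∇J = (-5.244288, -2.5264) → (-0.46, -0.42) − 0.02·(-5.244288, -2.5264) = (-0.35511424, -0.369472)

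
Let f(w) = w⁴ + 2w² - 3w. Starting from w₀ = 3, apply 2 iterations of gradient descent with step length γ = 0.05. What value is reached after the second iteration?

2.499825

f′(w) = 4w³ + 4w - 3
Step 1: f′(3) = 117; w₁ = 3 − 0.05·117 = -2.85
Step 2: f′(-2.85) = -106.9965; w₂ = -2.85 − 0.05·(-106.9965) = 2.499825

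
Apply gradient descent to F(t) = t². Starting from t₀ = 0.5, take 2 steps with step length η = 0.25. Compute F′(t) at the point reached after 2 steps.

0.25

F′(t) = 2t
Step 1: F′(0.5) = 1; t₁ = 0.5 − 0.25·1 = 0.25
Step 2: F′(0.25) = 0.5; t₂ = 0.25 − 0.25·0.5 = 0.125
F′(t) at (0.125) = 0.25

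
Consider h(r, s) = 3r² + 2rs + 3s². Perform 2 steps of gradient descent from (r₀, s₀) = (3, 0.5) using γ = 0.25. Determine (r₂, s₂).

(1.75, 1.75)

∇h = (6r + 2s, 2r + 6s)
(r₁, s₁) = (3, 0.5) − 0.25·(19, 9) = (-1.75, -1.75)
(r₂, s₂) = (-1.75, -1.75) − 0.25·(-14, -14) = (1.75, 1.75)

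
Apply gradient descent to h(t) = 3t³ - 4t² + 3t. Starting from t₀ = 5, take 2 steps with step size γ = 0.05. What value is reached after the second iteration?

-15.022

h′(t) = 9t² - 8t + 3
Step 1: h′(5) = 188; t₁ = 5 − 0.05·188 = -4.4
Step 2: h′(-4.4) = 212.44; t₂ = -4.4 − 0.05·212.44 = -15.022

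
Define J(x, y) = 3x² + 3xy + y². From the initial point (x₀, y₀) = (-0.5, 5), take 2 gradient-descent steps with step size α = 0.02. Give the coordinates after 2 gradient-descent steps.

∇J = (6x + 3y, 3x + 2y)
(x₁, y₁) = (-0.5, 5) − 0.02·(12, 8.5) = (-0.74, 4.83)
(x₂, y₂) = (-0.74, 4.83) − 0.02·(10.05, 7.44) = (-0.941, 4.6812)

(-0.941, 4.6812)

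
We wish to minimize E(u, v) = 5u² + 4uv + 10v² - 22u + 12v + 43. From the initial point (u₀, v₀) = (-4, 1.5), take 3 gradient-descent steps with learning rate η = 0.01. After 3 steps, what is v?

∇E = (10u + 4v - 22, 4u + 20v + 12)
Step 1: at (-4, 1.5), ∇E = (-56, 26) → (-4, 1.5) − 0.01·(-56, 26) = (-3.44, 1.24)
Step 2: at (-3.44, 1.24), ∇E = (-51.44, 23.04) → (-3.44, 1.24) − 0.01·(-51.44, 23.04) = (-2.9256, 1.0096)
Step 3: at (-2.9256, 1.0096), ∇E = (-47.2176, 20.4896) → (-2.9256, 1.0096) − 0.01·(-47.2176, 20.4896) = (-2.453424, 0.804704)
v = 0.804704

0.804704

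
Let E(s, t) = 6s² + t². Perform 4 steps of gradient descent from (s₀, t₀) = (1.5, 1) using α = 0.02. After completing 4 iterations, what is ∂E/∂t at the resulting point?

1.69869312

∇E = (12s, 2t)
(s₁, t₁) = (1.5, 1) − 0.02·(18, 2) = (1.14, 0.96)
(s₂, t₂) = (1.14, 0.96) − 0.02·(13.68, 1.92) = (0.8664, 0.9216)
(s₃, t₃) = (0.8664, 0.9216) − 0.02·(10.3968, 1.8432) = (0.658464, 0.884736)
(s₄, t₄) = (0.658464, 0.884736) − 0.02·(7.901568, 1.769472) = (0.50043264, 0.84934656)
∂E/∂t at (0.50043264, 0.84934656) = 1.69869312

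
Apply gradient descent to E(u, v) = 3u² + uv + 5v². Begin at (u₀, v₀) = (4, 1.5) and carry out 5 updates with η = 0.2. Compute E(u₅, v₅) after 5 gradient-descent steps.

45.9412537344

∇E = (6u + v, u + 10v)
Step 1: at (4, 1.5), ∇E = (25.5, 19) → (4, 1.5) − 0.2·(25.5, 19) = (-1.1, -2.3)
Step 2: at (-1.1, -2.3), ∇E = (-8.9, -24.1) → (-1.1, -2.3) − 0.2·(-8.9, -24.1) = (0.68, 2.52)
Step 3: at (0.68, 2.52), ∇E = (6.6, 25.88) → (0.68, 2.52) − 0.2·(6.6, 25.88) = (-0.64, -2.656)
Step 4: at (-0.64, -2.656), ∇E = (-6.496, -27.2) → (-0.64, -2.656) − 0.2·(-6.496, -27.2) = (0.6592, 2.784)
Step 5: at (0.6592, 2.784), ∇E = (6.7392, 28.4992) → (0.6592, 2.784) − 0.2·(6.7392, 28.4992) = (-0.68864, -2.91584)
E(-0.68864, -2.91584) = 45.9412537344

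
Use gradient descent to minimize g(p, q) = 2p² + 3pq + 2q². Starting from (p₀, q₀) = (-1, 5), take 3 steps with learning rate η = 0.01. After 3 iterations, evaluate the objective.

26.589046481181

∇g = (4p + 3q, 3p + 4q)
(p₁, q₁) = (-1, 5) − 0.01·(11, 17) = (-1.11, 4.83)
(p₂, q₂) = (-1.11, 4.83) − 0.01·(10.05, 15.99) = (-1.2105, 4.6701)
(p₃, q₃) = (-1.2105, 4.6701) − 0.01·(9.1683, 15.0489) = (-1.302183, 4.519611)
g(-1.302183, 4.519611) = 26.589046481181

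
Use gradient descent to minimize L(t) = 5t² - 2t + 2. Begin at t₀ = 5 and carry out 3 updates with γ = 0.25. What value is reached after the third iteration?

L′(t) = 10t - 2
t₁ = 5 − 0.25·48 = -7
t₂ = -7 − 0.25·(-72) = 11
t₃ = 11 − 0.25·108 = -16

-16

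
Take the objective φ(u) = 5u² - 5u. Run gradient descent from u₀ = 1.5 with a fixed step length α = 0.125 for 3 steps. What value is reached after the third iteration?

0.484375

φ′(u) = 10u - 5
Step 1: φ′(1.5) = 10; u₁ = 1.5 − 0.125·10 = 0.25
Step 2: φ′(0.25) = -2.5; u₂ = 0.25 − 0.125·(-2.5) = 0.5625
Step 3: φ′(0.5625) = 0.625; u₃ = 0.5625 − 0.125·0.625 = 0.484375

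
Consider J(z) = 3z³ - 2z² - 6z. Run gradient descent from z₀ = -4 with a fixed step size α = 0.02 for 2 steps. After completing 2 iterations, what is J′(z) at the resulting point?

J′(z) = 9z² - 4z - 6
Step 1: J′(-4) = 154; z₁ = -4 − 0.02·154 = -7.08
Step 2: J′(-7.08) = 473.4576; z₂ = -7.08 − 0.02·473.4576 = -16.549152
J′(z) at (-16.549152) = 2525.066495271936

2525.066495271936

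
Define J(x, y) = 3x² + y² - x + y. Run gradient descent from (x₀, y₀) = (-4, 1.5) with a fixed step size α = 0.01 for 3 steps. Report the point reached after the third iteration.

(-3.2941, 1.382384)

∇J = (6x - 1, 2y + 1)
(x₁, y₁) = (-4, 1.5) − 0.01·(-25, 4) = (-3.75, 1.46)
(x₂, y₂) = (-3.75, 1.46) − 0.01·(-23.5, 3.92) = (-3.515, 1.4208)
(x₃, y₃) = (-3.515, 1.4208) − 0.01·(-22.09, 3.8416) = (-3.2941, 1.382384)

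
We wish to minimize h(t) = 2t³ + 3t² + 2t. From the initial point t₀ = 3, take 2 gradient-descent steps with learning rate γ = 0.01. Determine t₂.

1.797944

h′(t) = 6t² + 6t + 2
t₁ = 3 − 0.01·74 = 2.26
t₂ = 2.26 − 0.01·46.2056 = 1.797944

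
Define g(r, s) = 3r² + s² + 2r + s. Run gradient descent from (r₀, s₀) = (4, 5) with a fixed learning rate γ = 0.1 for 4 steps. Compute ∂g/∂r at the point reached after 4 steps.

∇g = (6r + 2, 2s + 1)
Step 1: at (4, 5), ∇g = (26, 11) → (4, 5) − 0.1·(26, 11) = (1.4, 3.9)
Step 2: at (1.4, 3.9), ∇g = (10.4, 8.8) → (1.4, 3.9) − 0.1·(10.4, 8.8) = (0.36, 3.02)
Step 3: at (0.36, 3.02), ∇g = (4.16, 7.04) → (0.36, 3.02) − 0.1·(4.16, 7.04) = (-0.056, 2.316)
Step 4: at (-0.056, 2.316), ∇g = (1.664, 5.632) → (-0.056, 2.316) − 0.1·(1.664, 5.632) = (-0.2224, 1.7528)
∂g/∂r at (-0.2224, 1.7528) = 0.6656

0.6656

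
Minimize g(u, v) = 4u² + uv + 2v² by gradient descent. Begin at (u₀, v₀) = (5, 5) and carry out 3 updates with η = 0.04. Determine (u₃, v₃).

∇g = (8u + v, u + 4v)
Step 1: at (5, 5), ∇g = (45, 25) → (5, 5) − 0.04·(45, 25) = (3.2, 4)
Step 2: at (3.2, 4), ∇g = (29.6, 19.2) → (3.2, 4) − 0.04·(29.6, 19.2) = (2.016, 3.232)
Step 3: at (2.016, 3.232), ∇g = (19.36, 14.944) → (2.016, 3.232) − 0.04·(19.36, 14.944) = (1.2416, 2.63424)

(1.2416, 2.63424)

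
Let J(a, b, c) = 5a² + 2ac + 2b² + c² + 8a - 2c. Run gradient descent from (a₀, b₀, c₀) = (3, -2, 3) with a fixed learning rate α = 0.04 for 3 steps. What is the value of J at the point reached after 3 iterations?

∇J = (10a + 2c + 8, 4b, 2a + 2c - 2)
(a₁, b₁, c₁) = (3, -2, 3) − 0.04·(44, -8, 10) = (1.24, -1.68, 2.6)
(a₂, b₂, c₂) = (1.24, -1.68, 2.6) − 0.04·(25.6, -6.72, 5.68) = (0.216, -1.4112, 2.3728)
(a₃, b₃, c₃) = (0.216, -1.4112, 2.3728) − 0.04·(14.9056, -5.6448, 3.1776) = (-0.380224, -1.185408, 2.245696)
J(-0.380224, -1.185408, 2.245696) = -0.664532803584

-0.664532803584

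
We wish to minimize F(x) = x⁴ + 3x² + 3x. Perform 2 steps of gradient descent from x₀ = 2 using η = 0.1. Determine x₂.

F′(x) = 4x³ + 6x + 3
x₁ = 2 − 0.1·47 = -2.7
x₂ = -2.7 − 0.1·(-91.932) = 6.4932

6.4932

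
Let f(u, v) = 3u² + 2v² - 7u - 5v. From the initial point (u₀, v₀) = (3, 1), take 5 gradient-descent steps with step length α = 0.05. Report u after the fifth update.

1.474795

∇f = (6u - 7, 4v - 5)
Step 1: at (3, 1), ∇f = (11, -1) → (3, 1) − 0.05·(11, -1) = (2.45, 1.05)
Step 2: at (2.45, 1.05), ∇f = (7.7, -0.8) → (2.45, 1.05) − 0.05·(7.7, -0.8) = (2.065, 1.09)
Step 3: at (2.065, 1.09), ∇f = (5.39, -0.64) → (2.065, 1.09) − 0.05·(5.39, -0.64) = (1.7955, 1.122)
Step 4: at (1.7955, 1.122), ∇f = (3.773, -0.512) → (1.7955, 1.122) − 0.05·(3.773, -0.512) = (1.60685, 1.1476)
Step 5: at (1.60685, 1.1476), ∇f = (2.6411, -0.4096) → (1.60685, 1.1476) − 0.05·(2.6411, -0.4096) = (1.474795, 1.16808)
u = 1.474795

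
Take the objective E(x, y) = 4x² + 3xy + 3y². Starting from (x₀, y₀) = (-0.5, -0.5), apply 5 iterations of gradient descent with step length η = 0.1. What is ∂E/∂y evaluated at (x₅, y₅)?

-0.031335

∇E = (8x + 3y, 3x + 6y)
(x₁, y₁) = (-0.5, -0.5) − 0.1·(-5.5, -4.5) = (0.05, -0.05)
(x₂, y₂) = (0.05, -0.05) − 0.1·(0.25, -0.15) = (0.025, -0.035)
(x₃, y₃) = (0.025, -0.035) − 0.1·(0.095, -0.135) = (0.0155, -0.0215)
(x₄, y₄) = (0.0155, -0.0215) − 0.1·(0.0595, -0.0825) = (0.00955, -0.01325)
(x₅, y₅) = (0.00955, -0.01325) − 0.1·(0.03665, -0.05085) = (0.005885, -0.008165)
∂E/∂y at (0.005885, -0.008165) = -0.031335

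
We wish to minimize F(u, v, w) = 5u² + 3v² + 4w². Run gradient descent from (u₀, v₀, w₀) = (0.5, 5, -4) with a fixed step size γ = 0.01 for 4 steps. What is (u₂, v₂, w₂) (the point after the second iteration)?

(0.405, 4.418, -3.3856)

∇F = (10u, 6v, 8w)
(u₁, v₁, w₁) = (0.5, 5, -4) − 0.01·(5, 30, -32) = (0.45, 4.7, -3.68)
(u₂, v₂, w₂) = (0.45, 4.7, -3.68) − 0.01·(4.5, 28.2, -29.44) = (0.405, 4.418, -3.3856)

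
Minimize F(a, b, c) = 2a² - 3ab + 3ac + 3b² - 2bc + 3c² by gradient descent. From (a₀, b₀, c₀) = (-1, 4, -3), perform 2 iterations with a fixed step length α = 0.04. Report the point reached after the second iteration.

∇F = (4a - 3b + 3c, -3a + 6b - 2c, 3a - 2b + 6c)
Step 1: at (-1, 4, -3), ∇F = (-25, 33, -29) → (-1, 4, -3) − 0.04·(-25, 33, -29) = (0, 2.68, -1.84)
Step 2: at (0, 2.68, -1.84), ∇F = (-13.56, 19.76, -16.4) → (0, 2.68, -1.84) − 0.04·(-13.56, 19.76, -16.4) = (0.5424, 1.8896, -1.184)

(0.5424, 1.8896, -1.184)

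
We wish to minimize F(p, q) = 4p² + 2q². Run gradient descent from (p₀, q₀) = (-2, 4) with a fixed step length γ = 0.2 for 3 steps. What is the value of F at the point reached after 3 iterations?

∇F = (8p, 4q)
(p₁, q₁) = (-2, 4) − 0.2·(-16, 16) = (1.2, 0.8)
(p₂, q₂) = (1.2, 0.8) − 0.2·(9.6, 3.2) = (-0.72, 0.16)
(p₃, q₃) = (-0.72, 0.16) − 0.2·(-5.76, 0.64) = (0.432, 0.032)
F(0.432, 0.032) = 0.748544

0.748544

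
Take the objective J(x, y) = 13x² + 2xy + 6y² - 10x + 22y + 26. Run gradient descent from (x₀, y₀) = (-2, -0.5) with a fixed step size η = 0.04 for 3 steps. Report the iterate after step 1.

(0.52, -0.98)

∇J = (26x + 2y - 10, 2x + 12y + 22)
(x₁, y₁) = (-2, -0.5) − 0.04·(-63, 12) = (0.52, -0.98)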